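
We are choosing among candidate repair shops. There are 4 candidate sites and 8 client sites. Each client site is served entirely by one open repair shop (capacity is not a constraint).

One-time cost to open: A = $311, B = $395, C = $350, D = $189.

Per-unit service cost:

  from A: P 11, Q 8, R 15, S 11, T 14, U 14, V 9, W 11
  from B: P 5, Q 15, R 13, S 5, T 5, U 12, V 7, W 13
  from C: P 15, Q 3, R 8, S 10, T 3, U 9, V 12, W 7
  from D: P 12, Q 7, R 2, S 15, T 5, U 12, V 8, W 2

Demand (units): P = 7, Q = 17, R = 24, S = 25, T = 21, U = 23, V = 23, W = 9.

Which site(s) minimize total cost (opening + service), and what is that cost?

For any fixed open set, each client site goes to its cheapest open site; total = fixed + service.
{D}: P→D 12·7=84, Q→D 7·17=119, R→D 2·24=48, S→D 15·25=375, T→D 5·21=105, U→D 12·23=276, V→D 8·23=184, W→D 2·9=18. Service 1209; fixed 189; total 1398.
{C, D}: service 905 + fixed 539 = 1444
{B, D}: P→B 5·7=35, Q→D 7·17=119, R→D 2·24=48, S→B 5·25=125, T→B 5·21=105, U→B 12·23=276, V→B 7·23=161, W→D 2·9=18. Service 887; fixed 584; total 1471.
{A, B, C, D}: service 708 + fixed 1245 = 1953
(All 15 nonempty subsets were checked; D only is lowest.)

Open D only; minimum total cost 1398.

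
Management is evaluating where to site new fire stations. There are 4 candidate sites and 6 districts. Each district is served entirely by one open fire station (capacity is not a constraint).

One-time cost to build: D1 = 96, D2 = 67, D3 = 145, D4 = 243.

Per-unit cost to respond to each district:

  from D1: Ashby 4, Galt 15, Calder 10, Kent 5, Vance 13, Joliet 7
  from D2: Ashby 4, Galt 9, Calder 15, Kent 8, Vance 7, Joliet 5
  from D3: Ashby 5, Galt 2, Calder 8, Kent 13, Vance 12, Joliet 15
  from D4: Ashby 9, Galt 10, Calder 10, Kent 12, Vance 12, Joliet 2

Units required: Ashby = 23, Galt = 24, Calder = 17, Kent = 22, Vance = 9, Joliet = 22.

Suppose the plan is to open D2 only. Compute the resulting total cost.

Each district is assigned to its cheapest site among the open ones.
{D2}: Ashby→D2 4·23=92, Galt→D2 9·24=216, Calder→D2 15·17=255, Kent→D2 8·22=176, Vance→D2 7·9=63, Joliet→D2 5·22=110. Service 912; fixed 67; total 979.

Total cost: 979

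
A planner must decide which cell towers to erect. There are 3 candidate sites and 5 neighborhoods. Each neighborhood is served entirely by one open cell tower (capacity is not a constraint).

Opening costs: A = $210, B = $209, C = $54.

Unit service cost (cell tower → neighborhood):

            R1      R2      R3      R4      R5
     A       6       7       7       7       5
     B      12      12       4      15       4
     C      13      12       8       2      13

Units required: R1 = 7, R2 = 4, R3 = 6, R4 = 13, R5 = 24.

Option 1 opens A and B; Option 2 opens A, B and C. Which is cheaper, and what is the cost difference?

Option 2 is cheaper by 11.

Option 1: {A, B}: R1→A 6·7=42, R2→A 7·4=28, R3→B 4·6=24, R4→A 7·13=91, R5→B 4·24=96. Service 281; fixed 419; total 700.
Option 2: {A, B, C}: R1→A 6·7=42, R2→A 7·4=28, R3→B 4·6=24, R4→C 2·13=26, R5→B 4·24=96. Service 216; fixed 473; total 689.
Difference: |700 − 689| = 11.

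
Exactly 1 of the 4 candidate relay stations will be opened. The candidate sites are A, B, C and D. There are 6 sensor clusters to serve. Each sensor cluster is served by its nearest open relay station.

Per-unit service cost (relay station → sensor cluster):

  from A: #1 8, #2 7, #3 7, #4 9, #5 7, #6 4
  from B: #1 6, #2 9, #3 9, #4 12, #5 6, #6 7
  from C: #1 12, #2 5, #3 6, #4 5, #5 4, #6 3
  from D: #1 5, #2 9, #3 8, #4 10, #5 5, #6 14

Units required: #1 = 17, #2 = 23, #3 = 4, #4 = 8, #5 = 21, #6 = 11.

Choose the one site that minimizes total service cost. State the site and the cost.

With exactly 1 open, each sensor cluster uses its cheapest among the chosen.
{C}: #1→C 12·17=204, #2→C 5·23=115, #3→C 6·4=24, #4→C 5·8=40, #5→C 4·21=84, #6→C 3·11=33. Service cost 500.
{A}: service cost 588
{B}: service cost 644
Among all 4 size-1 choices, {C} is lowest.

Choose C only; total service cost 500.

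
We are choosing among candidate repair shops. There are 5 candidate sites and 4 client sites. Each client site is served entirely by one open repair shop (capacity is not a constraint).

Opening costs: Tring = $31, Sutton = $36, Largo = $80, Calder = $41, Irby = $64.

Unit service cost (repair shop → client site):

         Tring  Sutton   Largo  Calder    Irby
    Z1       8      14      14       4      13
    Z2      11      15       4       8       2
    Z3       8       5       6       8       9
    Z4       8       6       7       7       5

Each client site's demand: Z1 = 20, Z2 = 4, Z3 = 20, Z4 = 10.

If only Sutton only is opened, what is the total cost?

Total cost: 536

Each client site is assigned to its cheapest site among the open ones.
{Sutton}: Z1→Sutton 14·20=280, Z2→Sutton 15·4=60, Z3→Sutton 5·20=100, Z4→Sutton 6·10=60. Service 500; fixed 36; total 536.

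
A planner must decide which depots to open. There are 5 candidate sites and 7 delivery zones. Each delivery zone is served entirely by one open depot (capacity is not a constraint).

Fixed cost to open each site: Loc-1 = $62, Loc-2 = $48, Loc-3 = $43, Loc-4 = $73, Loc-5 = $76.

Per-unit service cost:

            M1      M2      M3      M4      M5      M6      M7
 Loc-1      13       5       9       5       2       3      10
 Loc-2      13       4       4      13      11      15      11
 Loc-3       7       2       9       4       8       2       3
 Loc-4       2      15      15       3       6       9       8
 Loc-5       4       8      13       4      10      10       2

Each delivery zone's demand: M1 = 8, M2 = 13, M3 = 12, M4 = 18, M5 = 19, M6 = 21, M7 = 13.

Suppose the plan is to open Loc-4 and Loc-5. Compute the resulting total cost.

Total cost: 808

Each delivery zone is assigned to its cheapest site among the open ones.
{Loc-4, Loc-5}: M1→Loc-4 2·8=16, M2→Loc-5 8·13=104, M3→Loc-5 13·12=156, M4→Loc-4 3·18=54, M5→Loc-4 6·19=114, M6→Loc-4 9·21=189, M7→Loc-5 2·13=26. Service 659; fixed 149; total 808.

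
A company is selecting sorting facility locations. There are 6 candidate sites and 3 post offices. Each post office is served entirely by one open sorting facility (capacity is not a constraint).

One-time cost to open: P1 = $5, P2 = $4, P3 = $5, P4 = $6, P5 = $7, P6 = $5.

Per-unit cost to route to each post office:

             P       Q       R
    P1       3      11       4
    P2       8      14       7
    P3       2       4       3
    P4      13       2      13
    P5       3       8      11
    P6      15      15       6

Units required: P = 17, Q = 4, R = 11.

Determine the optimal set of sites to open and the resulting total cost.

Open P3 and P4; minimum total cost 86.

For any fixed open set, each post office goes to its cheapest open site; total = fixed + service.
{P3, P4}: P→P3 2·17=34, Q→P4 2·4=8, R→P3 3·11=33. Service 75; fixed 11; total 86.
{P3}: service 83 + fixed 5 = 88
{P2, P3, P4}: service 75 + fixed 15 = 90
{P1, P2, P3, P4, P5, P6}: service 75 + fixed 32 = 107
No other subset beats 86.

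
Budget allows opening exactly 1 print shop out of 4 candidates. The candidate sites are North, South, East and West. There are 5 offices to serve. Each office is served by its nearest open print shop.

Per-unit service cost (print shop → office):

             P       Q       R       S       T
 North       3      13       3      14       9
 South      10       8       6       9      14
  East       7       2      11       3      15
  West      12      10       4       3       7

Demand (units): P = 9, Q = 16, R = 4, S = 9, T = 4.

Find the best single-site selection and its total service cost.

With exactly 1 open, each office uses its cheapest among the chosen.
{East}: P→East 7·9=63, Q→East 2·16=32, R→East 11·4=44, S→East 3·9=27, T→East 15·4=60. Service cost 226.
{West}: service cost 339
{South}: service cost 379
Among all 4 size-1 choices, {East} is lowest.

Choose East only; total service cost 226.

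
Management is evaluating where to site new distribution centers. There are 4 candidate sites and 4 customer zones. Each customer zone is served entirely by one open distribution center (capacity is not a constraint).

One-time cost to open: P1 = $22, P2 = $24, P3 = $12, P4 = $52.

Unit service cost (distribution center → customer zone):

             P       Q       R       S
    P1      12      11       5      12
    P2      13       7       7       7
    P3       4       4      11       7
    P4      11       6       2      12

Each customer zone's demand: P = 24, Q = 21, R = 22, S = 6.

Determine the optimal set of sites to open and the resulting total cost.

For any fixed open set, each customer zone goes to its cheapest open site; total = fixed + service.
{P3, P4}: P→P3 4·24=96, Q→P3 4·21=84, R→P4 2·22=44, S→P3 7·6=42. Service 266; fixed 64; total 330.
{P1, P3, P4}: P→P3 4·24=96, Q→P3 4·21=84, R→P4 2·22=44, S→P3 7·6=42. Service 266; fixed 86; total 352.
{P2, P3, P4}: service 266 + fixed 88 = 354
{P1, P2, P3, P4}: service 266 + fixed 110 = 376
(All 15 nonempty subsets were checked; P3 and P4 is lowest.)

Open P3 and P4; minimum total cost 330.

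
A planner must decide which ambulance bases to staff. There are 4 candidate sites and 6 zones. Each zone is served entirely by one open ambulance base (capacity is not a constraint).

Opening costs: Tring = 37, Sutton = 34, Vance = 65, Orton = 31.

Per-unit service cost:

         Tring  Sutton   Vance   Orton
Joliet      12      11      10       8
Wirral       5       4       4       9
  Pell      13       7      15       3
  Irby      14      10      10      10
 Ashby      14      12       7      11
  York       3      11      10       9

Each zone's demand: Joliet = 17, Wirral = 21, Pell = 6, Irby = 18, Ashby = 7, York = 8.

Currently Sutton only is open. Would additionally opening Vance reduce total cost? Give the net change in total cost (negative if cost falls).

No — net change +5 (cost rises by 5).

Current service cost with {Sutton}: 665.
Adding Vance: each zone re-picks its cheapest; new service cost 605, saving 60.
Extra fixed cost: 65. Net change = 65 − 60 = 5.
(Totals: 699 → 704.)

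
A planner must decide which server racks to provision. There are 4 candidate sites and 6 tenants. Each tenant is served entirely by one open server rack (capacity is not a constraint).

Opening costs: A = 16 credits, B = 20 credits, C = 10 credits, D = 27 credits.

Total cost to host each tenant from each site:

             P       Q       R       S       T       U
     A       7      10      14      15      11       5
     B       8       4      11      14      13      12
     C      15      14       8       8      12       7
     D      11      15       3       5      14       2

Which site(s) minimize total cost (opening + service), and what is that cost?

For any fixed open set, each tenant goes to its cheapest open site; total = fixed + service.
{C}: P→C 15, Q→C 14, R→C 8, S→C 8, T→C 12, U→C 7. Service 64; fixed 10; total 74.
{A, C}: P→A 7, Q→A 10, R→C 8, S→C 8, T→A 11, U→A 5. Service 49; fixed 26; total 75.
{B, C}: P→B 8, Q→B 4, R→C 8, S→C 8, T→C 12, U→C 7. Service 47; fixed 30; total 77.
{A, B, C, D}: P→A 7, Q→B 4, R→D 3, S→D 5, T→A 11, U→D 2. Service 32; fixed 73; total 105.
No other subset beats 74.

Open C only; minimum total cost 74.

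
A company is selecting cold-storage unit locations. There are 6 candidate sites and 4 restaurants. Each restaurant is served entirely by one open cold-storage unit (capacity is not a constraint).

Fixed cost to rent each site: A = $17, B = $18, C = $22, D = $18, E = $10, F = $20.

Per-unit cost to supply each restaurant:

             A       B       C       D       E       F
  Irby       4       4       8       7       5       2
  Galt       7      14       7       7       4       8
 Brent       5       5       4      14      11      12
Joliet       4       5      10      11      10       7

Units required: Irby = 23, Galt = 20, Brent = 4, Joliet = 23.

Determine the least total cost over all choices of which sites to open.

Minimum total cost: 285

For any fixed open set, each restaurant goes to its cheapest open site; total = fixed + service.
{A, E, F}: Irby→F 2·23=46, Galt→E 4·20=80, Brent→A 5·4=20, Joliet→A 4·23=92. Service 238; fixed 47; total 285.
{A, B, E, F}: Irby→F 2·23=46, Galt→E 4·20=80, Brent→A 5·4=20, Joliet→A 4·23=92. Service 238; fixed 65; total 303.
{A, C, E, F}: service 234 + fixed 69 = 303
{A, B, C, D, E, F}: service 234 + fixed 105 = 339
No other subset beats 285.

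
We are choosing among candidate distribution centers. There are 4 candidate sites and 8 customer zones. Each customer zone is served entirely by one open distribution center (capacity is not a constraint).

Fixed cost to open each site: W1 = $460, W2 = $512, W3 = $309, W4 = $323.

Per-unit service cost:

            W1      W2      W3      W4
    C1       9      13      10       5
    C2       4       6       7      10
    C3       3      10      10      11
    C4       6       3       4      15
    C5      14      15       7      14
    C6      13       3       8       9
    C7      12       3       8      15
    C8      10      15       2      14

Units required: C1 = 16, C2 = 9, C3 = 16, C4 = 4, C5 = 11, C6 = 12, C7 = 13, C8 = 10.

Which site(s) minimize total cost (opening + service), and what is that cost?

For any fixed open set, each customer zone goes to its cheapest open site; total = fixed + service.
{W3}: C1→W3 10·16=160, C2→W3 7·9=63, C3→W3 10·16=160, C4→W3 4·4=16, C5→W3 7·11=77, C6→W3 8·12=96, C7→W3 8·13=104, C8→W3 2·10=20. Service 696; fixed 309; total 1005.
{W3, W4}: service 616 + fixed 632 = 1248
{W1}: C1→W1 9·16=144, C2→W1 4·9=36, C3→W1 3·16=48, C4→W1 6·4=24, C5→W1 14·11=154, C6→W1 13·12=156, C7→W1 12·13=156, C8→W1 10·10=100. Service 818; fixed 460; total 1278.
{W1, W2, W3, W4}: C1→W4 5·16=80, C2→W1 4·9=36, C3→W1 3·16=48, C4→W2 3·4=12, C5→W3 7·11=77, C6→W2 3·12=36, C7→W2 3·13=39, C8→W3 2·10=20. Service 348; fixed 1604; total 1952.
No other subset beats 1005.

Open W3 only; minimum total cost 1005.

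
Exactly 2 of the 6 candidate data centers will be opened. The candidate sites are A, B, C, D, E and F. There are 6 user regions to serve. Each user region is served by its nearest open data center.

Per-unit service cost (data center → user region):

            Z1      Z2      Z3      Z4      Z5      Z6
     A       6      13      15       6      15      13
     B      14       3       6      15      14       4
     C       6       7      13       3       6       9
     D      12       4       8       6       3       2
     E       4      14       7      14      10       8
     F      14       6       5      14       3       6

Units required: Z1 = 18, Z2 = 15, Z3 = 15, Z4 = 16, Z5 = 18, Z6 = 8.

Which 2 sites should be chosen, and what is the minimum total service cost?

Choose D and E; total service cost 403.

With exactly 2 open, each user region uses its cheapest among the chosen.
{D, E}: Z1→E 4·18=72, Z2→D 4·15=60, Z3→E 7·15=105, Z4→D 6·16=96, Z5→D 3·18=54, Z6→D 2·8=16. Service cost 403.
{C, D}: service cost 406
{C, F}: service cost 423
Among all 15 size-2 choices, {D, E} is lowest.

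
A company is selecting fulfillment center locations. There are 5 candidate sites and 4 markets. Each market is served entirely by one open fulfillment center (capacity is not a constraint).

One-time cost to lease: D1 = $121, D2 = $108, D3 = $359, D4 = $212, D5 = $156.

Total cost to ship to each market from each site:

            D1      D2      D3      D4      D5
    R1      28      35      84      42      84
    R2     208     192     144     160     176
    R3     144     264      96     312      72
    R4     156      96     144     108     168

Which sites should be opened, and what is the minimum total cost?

For any fixed open set, each market goes to its cheapest open site; total = fixed + service.
{D2, D5}: R1→D2 35, R2→D5 176, R3→D5 72, R4→D2 96. Service 379; fixed 264; total 643.
{D5}: service 500 + fixed 156 = 656
{D1}: service 536 + fixed 121 = 657
{D1, D2, D3, D4, D5}: service 340 + fixed 956 = 1296
No other subset beats 643.

Open D2 and D5; minimum total cost 643.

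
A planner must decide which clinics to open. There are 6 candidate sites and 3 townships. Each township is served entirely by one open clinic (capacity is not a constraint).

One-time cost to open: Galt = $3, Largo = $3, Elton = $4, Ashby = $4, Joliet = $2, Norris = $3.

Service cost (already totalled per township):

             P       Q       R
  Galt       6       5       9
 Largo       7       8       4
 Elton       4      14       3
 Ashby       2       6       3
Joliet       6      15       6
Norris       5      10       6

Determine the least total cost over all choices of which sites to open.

Minimum total cost: 15

For any fixed open set, each township goes to its cheapest open site; total = fixed + service.
{Ashby}: P→Ashby 2, Q→Ashby 6, R→Ashby 3. Service 11; fixed 4; total 15.
{Galt, Ashby}: P→Ashby 2, Q→Galt 5, R→Ashby 3. Service 10; fixed 7; total 17.
{Ashby, Joliet}: service 11 + fixed 6 = 17
{Galt, Largo, Elton, Ashby, Joliet, Norris}: service 10 + fixed 19 = 29
No other subset beats 15.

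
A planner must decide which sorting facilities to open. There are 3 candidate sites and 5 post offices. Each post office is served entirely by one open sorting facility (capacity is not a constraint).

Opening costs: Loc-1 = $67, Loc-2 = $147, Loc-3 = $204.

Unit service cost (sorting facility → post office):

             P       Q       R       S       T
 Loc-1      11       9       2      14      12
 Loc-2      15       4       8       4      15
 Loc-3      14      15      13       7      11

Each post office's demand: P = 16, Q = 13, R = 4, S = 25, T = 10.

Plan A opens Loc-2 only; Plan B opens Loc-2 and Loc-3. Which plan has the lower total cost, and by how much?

Plan A is cheaper by 148.

Plan A: {Loc-2}: P→Loc-2 15·16=240, Q→Loc-2 4·13=52, R→Loc-2 8·4=32, S→Loc-2 4·25=100, T→Loc-2 15·10=150. Service 574; fixed 147; total 721.
Plan B: {Loc-2, Loc-3}: P→Loc-3 14·16=224, Q→Loc-2 4·13=52, R→Loc-2 8·4=32, S→Loc-2 4·25=100, T→Loc-3 11·10=110. Service 518; fixed 351; total 869.
Difference: |721 − 869| = 148.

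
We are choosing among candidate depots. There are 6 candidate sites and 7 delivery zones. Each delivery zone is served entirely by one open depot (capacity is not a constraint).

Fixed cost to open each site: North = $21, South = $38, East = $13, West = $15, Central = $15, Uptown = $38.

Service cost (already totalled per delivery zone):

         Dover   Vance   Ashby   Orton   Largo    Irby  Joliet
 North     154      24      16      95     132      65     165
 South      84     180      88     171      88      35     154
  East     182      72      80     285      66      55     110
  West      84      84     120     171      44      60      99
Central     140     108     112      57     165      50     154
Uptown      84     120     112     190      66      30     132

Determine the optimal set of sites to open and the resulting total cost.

For any fixed open set, each delivery zone goes to its cheapest open site; total = fixed + service.
{North, West, Central}: Dover→West 84, Vance→North 24, Ashby→North 16, Orton→Central 57, Largo→West 44, Irby→Central 50, Joliet→West 99. Service 374; fixed 51; total 425.
{North, East, West, Central}: Dover→West 84, Vance→North 24, Ashby→North 16, Orton→Central 57, Largo→West 44, Irby→Central 50, Joliet→West 99. Service 374; fixed 64; total 438.
{North, West, Central, Uptown}: Dover→West 84, Vance→North 24, Ashby→North 16, Orton→Central 57, Largo→West 44, Irby→Uptown 30, Joliet→West 99. Service 354; fixed 89; total 443.
{North, South, East, West, Central, Uptown}: service 354 + fixed 140 = 494
No other subset beats 425.

Open North, West and Central; minimum total cost 425.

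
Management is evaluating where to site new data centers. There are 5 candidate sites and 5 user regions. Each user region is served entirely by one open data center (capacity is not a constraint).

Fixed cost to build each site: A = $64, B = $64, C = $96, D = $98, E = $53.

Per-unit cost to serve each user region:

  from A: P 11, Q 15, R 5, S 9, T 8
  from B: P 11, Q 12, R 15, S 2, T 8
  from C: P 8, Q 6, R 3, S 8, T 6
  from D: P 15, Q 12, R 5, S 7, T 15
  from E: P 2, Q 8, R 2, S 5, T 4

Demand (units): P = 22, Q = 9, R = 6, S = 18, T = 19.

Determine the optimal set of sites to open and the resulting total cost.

Open E only; minimum total cost 347.

For any fixed open set, each user region goes to its cheapest open site; total = fixed + service.
{E}: P→E 2·22=44, Q→E 8·9=72, R→E 2·6=12, S→E 5·18=90, T→E 4·19=76. Service 294; fixed 53; total 347.
{B, E}: service 240 + fixed 117 = 357
{A, E}: service 294 + fixed 117 = 411
{A, B, C, D, E}: service 222 + fixed 375 = 597
No other subset beats 347.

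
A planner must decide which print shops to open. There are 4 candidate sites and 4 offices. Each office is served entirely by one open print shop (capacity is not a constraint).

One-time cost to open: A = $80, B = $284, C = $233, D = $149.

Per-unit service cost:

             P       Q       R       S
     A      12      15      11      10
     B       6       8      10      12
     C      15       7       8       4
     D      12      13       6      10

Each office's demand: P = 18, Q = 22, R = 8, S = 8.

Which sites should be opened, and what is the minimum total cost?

For any fixed open set, each office goes to its cheapest open site; total = fixed + service.
{B}: P→B 6·18=108, Q→B 8·22=176, R→B 10·8=80, S→B 12·8=96. Service 460; fixed 284; total 744.
{C}: service 520 + fixed 233 = 753
{A, C}: service 466 + fixed 313 = 779
{A, B, C, D}: service 342 + fixed 746 = 1088
(All 15 nonempty subsets were checked; B only is lowest.)

Open B only; minimum total cost 744.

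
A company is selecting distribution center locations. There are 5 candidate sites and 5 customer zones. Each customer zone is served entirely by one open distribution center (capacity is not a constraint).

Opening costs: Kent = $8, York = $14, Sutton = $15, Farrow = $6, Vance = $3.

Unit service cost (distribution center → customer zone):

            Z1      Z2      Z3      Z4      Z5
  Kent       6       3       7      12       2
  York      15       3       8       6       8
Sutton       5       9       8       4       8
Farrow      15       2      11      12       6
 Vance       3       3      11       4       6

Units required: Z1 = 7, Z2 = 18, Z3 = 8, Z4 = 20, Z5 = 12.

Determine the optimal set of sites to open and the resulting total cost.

For any fixed open set, each customer zone goes to its cheapest open site; total = fixed + service.
{Kent, Farrow, Vance}: Z1→Vance 3·7=21, Z2→Farrow 2·18=36, Z3→Kent 7·8=56, Z4→Vance 4·20=80, Z5→Kent 2·12=24. Service 217; fixed 17; total 234.
{Kent, Vance}: service 235 + fixed 11 = 246
{Kent, York, Farrow, Vance}: Z1→Vance 3·7=21, Z2→Farrow 2·18=36, Z3→Kent 7·8=56, Z4→Vance 4·20=80, Z5→Kent 2·12=24. Service 217; fixed 31; total 248.
{Kent, York, Sutton, Farrow, Vance}: service 217 + fixed 46 = 263
No other subset beats 234.

Open Kent, Farrow and Vance; minimum total cost 234.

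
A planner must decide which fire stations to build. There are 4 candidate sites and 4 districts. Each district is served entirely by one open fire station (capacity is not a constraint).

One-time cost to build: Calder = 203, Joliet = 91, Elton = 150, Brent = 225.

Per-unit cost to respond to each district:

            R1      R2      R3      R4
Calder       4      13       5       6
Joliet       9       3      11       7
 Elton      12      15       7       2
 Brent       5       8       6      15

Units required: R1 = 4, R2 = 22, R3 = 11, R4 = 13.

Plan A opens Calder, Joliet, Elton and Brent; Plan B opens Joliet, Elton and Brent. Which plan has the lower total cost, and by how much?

Plan A: {Calder, Joliet, Elton, Brent}: R1→Calder 4·4=16, R2→Joliet 3·22=66, R3→Calder 5·11=55, R4→Elton 2·13=26. Service 163; fixed 669; total 832.
Plan B: {Joliet, Elton, Brent}: R1→Brent 5·4=20, R2→Joliet 3·22=66, R3→Brent 6·11=66, R4→Elton 2·13=26. Service 178; fixed 466; total 644.
Difference: |832 − 644| = 188.

Plan B is cheaper by 188.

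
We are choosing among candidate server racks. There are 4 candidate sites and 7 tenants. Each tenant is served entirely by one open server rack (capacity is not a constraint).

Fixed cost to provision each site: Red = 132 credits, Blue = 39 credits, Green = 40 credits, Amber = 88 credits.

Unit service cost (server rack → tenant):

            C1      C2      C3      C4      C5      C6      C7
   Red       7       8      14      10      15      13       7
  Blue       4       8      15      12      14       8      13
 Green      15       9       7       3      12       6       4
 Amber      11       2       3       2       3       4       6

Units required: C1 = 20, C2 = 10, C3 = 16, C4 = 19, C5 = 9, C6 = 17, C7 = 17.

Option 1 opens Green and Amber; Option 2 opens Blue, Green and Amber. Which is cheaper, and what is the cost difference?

Option 1: {Green, Amber}: C1→Amber 11·20=220, C2→Amber 2·10=20, C3→Amber 3·16=48, C4→Amber 2·19=38, C5→Amber 3·9=27, C6→Amber 4·17=68, C7→Green 4·17=68. Service 489; fixed 128; total 617.
Option 2: {Blue, Green, Amber}: C1→Blue 4·20=80, C2→Amber 2·10=20, C3→Amber 3·16=48, C4→Amber 2·19=38, C5→Amber 3·9=27, C6→Amber 4·17=68, C7→Green 4·17=68. Service 349; fixed 167; total 516.
Difference: |617 − 516| = 101.

Option 2 is cheaper by 101.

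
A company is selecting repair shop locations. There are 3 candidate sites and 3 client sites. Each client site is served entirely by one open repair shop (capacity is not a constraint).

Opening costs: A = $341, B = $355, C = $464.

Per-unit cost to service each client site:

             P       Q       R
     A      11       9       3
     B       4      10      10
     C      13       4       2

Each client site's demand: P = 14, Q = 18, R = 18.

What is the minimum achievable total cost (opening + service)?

For any fixed open set, each client site goes to its cheapest open site; total = fixed + service.
{A}: P→A 11·14=154, Q→A 9·18=162, R→A 3·18=54. Service 370; fixed 341; total 711.
{C}: P→C 13·14=182, Q→C 4·18=72, R→C 2·18=36. Service 290; fixed 464; total 754.
{B}: P→B 4·14=56, Q→B 10·18=180, R→B 10·18=180. Service 416; fixed 355; total 771.
{A, B, C}: service 164 + fixed 1160 = 1324
(All 7 nonempty subsets were checked; A only is lowest.)

Minimum total cost: 711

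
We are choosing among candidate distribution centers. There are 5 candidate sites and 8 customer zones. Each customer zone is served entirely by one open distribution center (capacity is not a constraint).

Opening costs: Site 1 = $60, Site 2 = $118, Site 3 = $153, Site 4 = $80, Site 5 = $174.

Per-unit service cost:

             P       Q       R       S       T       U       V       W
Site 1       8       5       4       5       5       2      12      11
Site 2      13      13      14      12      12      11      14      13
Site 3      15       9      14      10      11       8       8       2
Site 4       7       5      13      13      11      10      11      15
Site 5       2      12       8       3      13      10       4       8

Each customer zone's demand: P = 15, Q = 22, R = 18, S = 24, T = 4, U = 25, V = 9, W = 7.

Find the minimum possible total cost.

For any fixed open set, each customer zone goes to its cheapest open site; total = fixed + service.
{Site 1, Site 5}: P→Site 5 2·15=30, Q→Site 1 5·22=110, R→Site 1 4·18=72, S→Site 5 3·24=72, T→Site 1 5·4=20, U→Site 1 2·25=50, V→Site 5 4·9=36, W→Site 5 8·7=56. Service 446; fixed 234; total 680.
{Site 1}: service 677 + fixed 60 = 737
{Site 1, Site 4, Site 5}: service 446 + fixed 314 = 760
{Site 1, Site 2, Site 3, Site 4, Site 5}: service 404 + fixed 585 = 989
No other subset beats 680.

Minimum total cost: 680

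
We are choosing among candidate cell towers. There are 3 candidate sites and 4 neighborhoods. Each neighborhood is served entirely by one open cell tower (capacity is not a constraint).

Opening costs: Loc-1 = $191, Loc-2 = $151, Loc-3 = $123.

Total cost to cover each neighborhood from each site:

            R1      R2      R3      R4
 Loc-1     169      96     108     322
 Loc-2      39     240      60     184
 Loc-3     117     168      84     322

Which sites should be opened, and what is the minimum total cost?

Open Loc-2 only; minimum total cost 674.

For any fixed open set, each neighborhood goes to its cheapest open site; total = fixed + service.
{Loc-2}: R1→Loc-2 39, R2→Loc-2 240, R3→Loc-2 60, R4→Loc-2 184. Service 523; fixed 151; total 674.
{Loc-1, Loc-2}: R1→Loc-2 39, R2→Loc-1 96, R3→Loc-2 60, R4→Loc-2 184. Service 379; fixed 342; total 721.
{Loc-2, Loc-3}: service 451 + fixed 274 = 725
{Loc-1, Loc-2, Loc-3}: service 379 + fixed 465 = 844
No other subset beats 674.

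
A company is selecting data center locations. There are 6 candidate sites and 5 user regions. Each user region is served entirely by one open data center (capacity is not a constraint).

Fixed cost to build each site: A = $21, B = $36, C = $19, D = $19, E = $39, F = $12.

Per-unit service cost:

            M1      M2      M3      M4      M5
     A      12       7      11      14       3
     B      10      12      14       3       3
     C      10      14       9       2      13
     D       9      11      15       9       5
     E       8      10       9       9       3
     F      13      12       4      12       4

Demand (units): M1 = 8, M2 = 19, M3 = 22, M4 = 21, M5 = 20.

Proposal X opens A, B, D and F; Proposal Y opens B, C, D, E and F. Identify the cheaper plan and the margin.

Proposal X: {A, B, D, F}: M1→D 9·8=72, M2→A 7·19=133, M3→F 4·22=88, M4→B 3·21=63, M5→A 3·20=60. Service 416; fixed 88; total 504.
Proposal Y: {B, C, D, E, F}: M1→E 8·8=64, M2→E 10·19=190, M3→F 4·22=88, M4→C 2·21=42, M5→B 3·20=60. Service 444; fixed 125; total 569.
Difference: |504 − 569| = 65.

Proposal X is cheaper by 65.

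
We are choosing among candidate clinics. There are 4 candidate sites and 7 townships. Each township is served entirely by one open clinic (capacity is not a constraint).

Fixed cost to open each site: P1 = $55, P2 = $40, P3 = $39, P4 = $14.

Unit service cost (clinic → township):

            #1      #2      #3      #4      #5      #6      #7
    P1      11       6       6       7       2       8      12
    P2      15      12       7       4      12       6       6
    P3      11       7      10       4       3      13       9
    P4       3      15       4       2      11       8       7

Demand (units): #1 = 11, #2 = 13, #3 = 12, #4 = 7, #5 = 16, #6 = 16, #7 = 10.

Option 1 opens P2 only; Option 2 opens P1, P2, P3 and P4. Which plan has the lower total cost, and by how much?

Option 1: {P2}: #1→P2 15·11=165, #2→P2 12·13=156, #3→P2 7·12=84, #4→P2 4·7=28, #5→P2 12·16=192, #6→P2 6·16=96, #7→P2 6·10=60. Service 781; fixed 40; total 821.
Option 2: {P1, P2, P3, P4}: #1→P4 3·11=33, #2→P1 6·13=78, #3→P4 4·12=48, #4→P4 2·7=14, #5→P1 2·16=32, #6→P2 6·16=96, #7→P2 6·10=60. Service 361; fixed 148; total 509.
Difference: |821 − 509| = 312.

Option 2 is cheaper by 312.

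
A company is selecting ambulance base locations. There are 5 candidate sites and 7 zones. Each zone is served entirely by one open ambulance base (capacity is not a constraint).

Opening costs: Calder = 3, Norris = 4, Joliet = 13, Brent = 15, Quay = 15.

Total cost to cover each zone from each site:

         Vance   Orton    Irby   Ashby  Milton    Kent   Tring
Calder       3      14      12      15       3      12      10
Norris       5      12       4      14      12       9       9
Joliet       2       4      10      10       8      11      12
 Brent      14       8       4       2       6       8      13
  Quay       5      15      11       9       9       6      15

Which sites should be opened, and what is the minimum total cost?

For any fixed open set, each zone goes to its cheapest open site; total = fixed + service.
{Calder, Brent}: Vance→Calder 3, Orton→Brent 8, Irby→Brent 4, Ashby→Brent 2, Milton→Calder 3, Kent→Brent 8, Tring→Calder 10. Service 38; fixed 18; total 56.
{Calder, Norris, Brent}: service 37 + fixed 22 = 59
{Calder, Norris}: Vance→Calder 3, Orton→Norris 12, Irby→Norris 4, Ashby→Norris 14, Milton→Calder 3, Kent→Norris 9, Tring→Norris 9. Service 54; fixed 7; total 61.
{Calder, Norris, Joliet, Brent, Quay}: service 30 + fixed 50 = 80
No other subset beats 56.

Open Calder and Brent; minimum total cost 56.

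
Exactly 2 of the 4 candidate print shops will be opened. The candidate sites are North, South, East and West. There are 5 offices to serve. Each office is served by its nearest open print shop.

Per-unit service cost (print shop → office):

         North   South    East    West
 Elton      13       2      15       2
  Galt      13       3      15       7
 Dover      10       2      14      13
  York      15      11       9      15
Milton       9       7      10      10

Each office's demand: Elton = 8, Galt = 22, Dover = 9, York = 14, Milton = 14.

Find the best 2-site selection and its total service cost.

Choose South and East; total service cost 324.

With exactly 2 open, each office uses its cheapest among the chosen.
{South, East}: Elton→South 2·8=16, Galt→South 3·22=66, Dover→South 2·9=18, York→East 9·14=126, Milton→South 7·14=98. Service cost 324.
{North, South}: service cost 352
{South, West}: service cost 352
Among all 6 size-2 choices, {South, East} is lowest.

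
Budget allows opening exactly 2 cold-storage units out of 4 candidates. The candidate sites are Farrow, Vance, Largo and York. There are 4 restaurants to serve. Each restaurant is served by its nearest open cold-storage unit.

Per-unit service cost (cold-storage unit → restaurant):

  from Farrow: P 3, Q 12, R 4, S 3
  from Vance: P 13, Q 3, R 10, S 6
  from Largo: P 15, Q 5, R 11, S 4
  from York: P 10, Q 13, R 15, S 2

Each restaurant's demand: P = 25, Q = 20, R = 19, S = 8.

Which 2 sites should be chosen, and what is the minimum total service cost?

Choose Farrow and Vance; total service cost 235.

With exactly 2 open, each restaurant uses its cheapest among the chosen.
{Farrow, Vance}: P→Farrow 3·25=75, Q→Vance 3·20=60, R→Farrow 4·19=76, S→Farrow 3·8=24. Service cost 235.
{Farrow, Largo}: service cost 275
{Farrow, York}: service cost 407
Among all 6 size-2 choices, {Farrow, Vance} is lowest.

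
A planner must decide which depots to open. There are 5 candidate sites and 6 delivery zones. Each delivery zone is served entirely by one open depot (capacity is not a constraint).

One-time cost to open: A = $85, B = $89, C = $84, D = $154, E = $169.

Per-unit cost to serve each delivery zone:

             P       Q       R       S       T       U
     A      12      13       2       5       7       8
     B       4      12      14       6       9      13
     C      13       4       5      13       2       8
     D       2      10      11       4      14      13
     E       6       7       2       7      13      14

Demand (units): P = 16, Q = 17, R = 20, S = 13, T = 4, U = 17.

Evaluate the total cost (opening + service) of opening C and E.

Each delivery zone is assigned to its cheapest site among the open ones.
{C, E}: P→E 6·16=96, Q→C 4·17=68, R→E 2·20=40, S→E 7·13=91, T→C 2·4=8, U→C 8·17=136. Service 439; fixed 253; total 692.

Total cost: 692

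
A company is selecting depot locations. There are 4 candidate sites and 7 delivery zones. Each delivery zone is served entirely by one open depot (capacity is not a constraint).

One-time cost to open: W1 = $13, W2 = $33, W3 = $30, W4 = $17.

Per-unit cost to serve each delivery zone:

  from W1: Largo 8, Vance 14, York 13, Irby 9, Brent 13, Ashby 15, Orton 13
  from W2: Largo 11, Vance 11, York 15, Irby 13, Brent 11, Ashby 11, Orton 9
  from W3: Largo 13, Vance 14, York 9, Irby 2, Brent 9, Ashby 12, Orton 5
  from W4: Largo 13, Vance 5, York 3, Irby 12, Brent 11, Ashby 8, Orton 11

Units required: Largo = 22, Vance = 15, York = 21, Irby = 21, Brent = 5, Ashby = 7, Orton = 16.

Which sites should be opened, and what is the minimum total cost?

Open W1, W3 and W4; minimum total cost 597.

For any fixed open set, each delivery zone goes to its cheapest open site; total = fixed + service.
{W1, W3, W4}: Largo→W1 8·22=176, Vance→W4 5·15=75, York→W4 3·21=63, Irby→W3 2·21=42, Brent→W3 9·5=45, Ashby→W4 8·7=56, Orton→W3 5·16=80. Service 537; fixed 60; total 597.
{W1, W2, W3, W4}: Largo→W1 8·22=176, Vance→W4 5·15=75, York→W4 3·21=63, Irby→W3 2·21=42, Brent→W3 9·5=45, Ashby→W4 8·7=56, Orton→W3 5·16=80. Service 537; fixed 93; total 630.
{W2, W3, W4}: Largo→W2 11·22=242, Vance→W4 5·15=75, York→W4 3·21=63, Irby→W3 2·21=42, Brent→W3 9·5=45, Ashby→W4 8·7=56, Orton→W3 5·16=80. Service 603; fixed 80; total 683.
{W1}: service 1226 + fixed 13 = 1239
No other subset beats 597.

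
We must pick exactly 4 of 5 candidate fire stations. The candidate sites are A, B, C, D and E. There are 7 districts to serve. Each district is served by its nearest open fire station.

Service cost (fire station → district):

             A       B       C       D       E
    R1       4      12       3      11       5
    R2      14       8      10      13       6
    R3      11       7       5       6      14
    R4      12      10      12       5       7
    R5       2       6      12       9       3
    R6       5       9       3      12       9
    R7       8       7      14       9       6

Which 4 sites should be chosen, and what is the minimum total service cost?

With exactly 4 open, each district uses its cheapest among the chosen.
{A, C, D, E}: R1→C 3, R2→E 6, R3→C 5, R4→D 5, R5→A 2, R6→C 3, R7→E 6. Service cost 30.
{B, C, D, E}: service cost 31
{A, B, C, E}: service cost 32
Among all 5 size-4 choices, {A, C, D, E} is lowest.

Choose A, C, D and E; total service cost 30.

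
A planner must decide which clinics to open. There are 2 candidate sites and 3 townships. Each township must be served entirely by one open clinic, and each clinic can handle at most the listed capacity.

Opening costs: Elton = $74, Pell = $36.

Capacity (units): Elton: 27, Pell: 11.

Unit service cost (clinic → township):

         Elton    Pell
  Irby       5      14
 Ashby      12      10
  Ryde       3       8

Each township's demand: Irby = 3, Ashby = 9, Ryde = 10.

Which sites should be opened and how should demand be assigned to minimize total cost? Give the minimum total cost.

Minimum total cost: 227

Open {Elton}: Irby→Elton 5·3=15, Ashby→Elton 12·9=108, Ryde→Elton 3·10=30.
Loads: Elton carries 22/27. Service 153; fixed 74; total 227.
Next best feasible plan costs 245.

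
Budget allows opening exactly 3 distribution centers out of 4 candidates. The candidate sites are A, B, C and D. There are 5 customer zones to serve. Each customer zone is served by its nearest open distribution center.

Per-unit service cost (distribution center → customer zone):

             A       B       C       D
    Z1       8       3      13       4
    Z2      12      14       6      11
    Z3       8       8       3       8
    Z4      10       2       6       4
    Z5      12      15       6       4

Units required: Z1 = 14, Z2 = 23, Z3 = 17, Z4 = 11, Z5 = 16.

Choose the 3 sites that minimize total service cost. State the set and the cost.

With exactly 3 open, each customer zone uses its cheapest among the chosen.
{B, C, D}: Z1→B 3·14=42, Z2→C 6·23=138, Z3→C 3·17=51, Z4→B 2·11=22, Z5→D 4·16=64. Service cost 317.
{A, B, C}: service cost 349
{A, C, D}: service cost 353
Among all 4 size-3 choices, {B, C, D} is lowest.

Choose B, C and D; total service cost 317.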